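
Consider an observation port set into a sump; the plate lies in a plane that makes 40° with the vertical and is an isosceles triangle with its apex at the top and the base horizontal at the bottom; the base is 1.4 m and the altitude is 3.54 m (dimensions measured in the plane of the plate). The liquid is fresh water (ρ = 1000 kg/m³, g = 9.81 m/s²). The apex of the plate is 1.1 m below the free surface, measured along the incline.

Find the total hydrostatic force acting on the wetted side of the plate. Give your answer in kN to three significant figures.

F ≈ 64.4 kN

γ = ρg = 1000 × 9.81 = 9810 N/m³ = 9.81 kN/m³.
The plate makes 40° with the vertical, i.e. θ = 90° − 40° = 50° to the horizontal. Measuring y along the incline from the free-surface line, vertical depth h = y·sinθ with sinθ = 0.766044.
With the apex up, the centroid sits 2h/3 = 2 × 3.54/3 = 2.36 m below the apex, so y_c = 1.1 + 2.36 = 3.46 m and h_c = 3.46 × 0.766044 = 2.65051 m.
A = ½ × 1.4 × 3.54 = 2.478 m².
Resultant F = γ·h_c·A = 9.81 × 2.65051 × 2.478 = 64.4317 kN.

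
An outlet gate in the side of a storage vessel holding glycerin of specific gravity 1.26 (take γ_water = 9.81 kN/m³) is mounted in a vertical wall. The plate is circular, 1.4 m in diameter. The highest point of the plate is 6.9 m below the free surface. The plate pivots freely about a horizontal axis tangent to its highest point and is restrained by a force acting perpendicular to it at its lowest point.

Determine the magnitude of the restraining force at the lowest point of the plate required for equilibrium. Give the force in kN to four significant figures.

γ = 1.26 × 9.81 = 12.3606 kN/m³.
The centroid is at the centre, 0.7 m below the top of the plate, so the centroid depth is h_c = 6.9 + 0.7 = 7.6 m.
A = π(0.7)² = 1.53938 m².
Resultant F = γ·h_c·A = 12.3606 × 7.6 × 1.53938 = 144.61 kN.
I_c = πr⁴/4 = π × 0.7⁴/4 = 0.188574 m⁴.
Centre of pressure: y_p = y_c + I_c/(y_c·A) = 7.6 + 0.188574/(7.6 × 1.53938) = 7.6 + 0.0161184 = 7.61612 m along the plane.
The resultant acts 0.7 + 0.0161184 = 0.716118 m (along the plate) below the hinge at the top edge, so the moment about the hinge is M = F × 0.716118 = 144.61 × 0.716118 = 103.558 kN·m.
A normal force at the bottom, 1.4 m from the hinge, must supply this moment: P = 103.558/1.4 = 73.97 kN.

P ≈ 73.97 kN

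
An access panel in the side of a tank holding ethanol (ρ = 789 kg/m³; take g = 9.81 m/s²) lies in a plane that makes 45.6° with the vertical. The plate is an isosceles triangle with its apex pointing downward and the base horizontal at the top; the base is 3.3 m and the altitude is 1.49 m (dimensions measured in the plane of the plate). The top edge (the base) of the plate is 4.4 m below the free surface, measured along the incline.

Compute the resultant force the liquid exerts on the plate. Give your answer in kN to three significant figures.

γ = ρg = 789 × 9.81 / 1000 = 7.74009 kN/m³.
The plate makes 45.6° with the vertical, i.e. θ = 90° − 45.6° = 44.4° to the horizontal. Measuring y along the incline from the free-surface line, vertical depth h = y·sinθ with sinθ = 0.699663.
With the apex down, the centroid sits h/3 = 1.49/3 = 0.496667 m below the base (the top edge), so y_c = 4.4 + 0.496667 = 4.89667 m and h_c = 4.89667 × 0.699663 = 3.42602 m.
A = ½ × 3.3 × 1.49 = 2.4585 m².
Resultant F = γ·h_c·A = 7.74009 × 3.42602 × 2.4585 = 65.1938 kN.

F ≈ 65.2 kN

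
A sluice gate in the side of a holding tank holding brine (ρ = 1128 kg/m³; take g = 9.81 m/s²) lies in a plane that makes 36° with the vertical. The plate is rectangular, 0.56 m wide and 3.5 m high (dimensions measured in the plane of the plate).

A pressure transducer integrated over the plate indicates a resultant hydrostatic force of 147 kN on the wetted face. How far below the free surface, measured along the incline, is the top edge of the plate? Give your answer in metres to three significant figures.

γ = ρg = 1128 × 9.81 / 1000 = 11.06568 kN/m³.
A = 0.56 × 3.5 = 1.96 m².
From F = γ·h_c·A, the centroid depth is h_c = 147/(11.06568 × 1.96) = 6.77771 m.
The plate makes 36° with the vertical, i.e. θ = 90° − 36° = 54° to the horizontal. Measuring y along the incline from the free-surface line, vertical depth h = y·sinθ with sinθ = 0.809017.
Along the incline, y_c = h_c/sinθ = 6.77771/0.809017 = 8.37771 m.
The centroid lies 3.5/2 = 1.75 m below the top edge, so the top edge sits at y_top = 8.37771 − 1.75 = 6.62771 m along the incline.

y_top ≈ 6.63 m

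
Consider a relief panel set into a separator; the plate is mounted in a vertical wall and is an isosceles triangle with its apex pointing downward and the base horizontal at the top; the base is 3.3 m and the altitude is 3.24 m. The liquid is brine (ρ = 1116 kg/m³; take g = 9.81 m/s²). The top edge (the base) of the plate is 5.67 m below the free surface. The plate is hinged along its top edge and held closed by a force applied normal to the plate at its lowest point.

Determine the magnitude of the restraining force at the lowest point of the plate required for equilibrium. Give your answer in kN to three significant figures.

P ≈ 142 kN

γ = ρg = 1116 × 9.81 / 1000 = 10.94796 kN/m³.
With the apex down, the centroid sits h/3 = 3.24/3 = 1.08 m below the base (the top edge), so the centroid depth is h_c = 5.67 + 1.08 = 6.75 m.
A = ½ × 3.3 × 3.24 = 5.346 m².
Resultant F = γ·h_c·A = 10.94796 × 6.75 × 5.346 = 395.063 kN.
I_c = b·h³/36 = 3.3 × 3.24³/36 = 3.11779 m⁴.
Centre of pressure: y_p = y_c + I_c/(y_c·A) = 6.75 + 3.11779/(6.75 × 5.346) = 6.75 + 0.0864001 = 6.8364 m along the plane.
The resultant acts 1.08 + 0.0864001 = 1.1664 m (along the plate) below the hinge at the top edge, so the moment about the hinge is M = F × 1.1664 = 395.063 × 1.1664 = 460.801 kN·m.
A normal force at the bottom, 3.24 m from the hinge, must supply this moment: P = 460.801/3.24 = 142.223 kN.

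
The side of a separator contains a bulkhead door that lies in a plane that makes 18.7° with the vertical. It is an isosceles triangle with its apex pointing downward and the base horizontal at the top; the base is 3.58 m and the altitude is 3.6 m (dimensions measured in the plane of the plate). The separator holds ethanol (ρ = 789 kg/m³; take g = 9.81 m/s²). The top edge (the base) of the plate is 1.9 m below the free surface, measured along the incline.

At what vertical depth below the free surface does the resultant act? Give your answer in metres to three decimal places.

h_p = 3.156 m

γ = ρg = 789 × 9.81 / 1000 = 7.74009 kN/m³.
The plate makes 18.7° with the vertical, i.e. θ = 90° − 18.7° = 71.3° to the horizontal. Measuring y along the incline from the free-surface line, vertical depth h = y·sinθ with sinθ = 0.947210.
With the apex down, the centroid sits h/3 = 3.6/3 = 1.2 m below the base (the top edge), so y_c = 1.9 + 1.2 = 3.1 m and h_c = 3.1 × 0.947210 = 2.93635 m.
A = ½ × 3.58 × 3.6 = 6.444 m².
Resultant F = γ·h_c·A = 7.74009 × 2.93635 × 6.444 = 146.457 kN.
I_c = b·h³/36 = 3.58 × 3.6³/36 = 4.63968 m⁴.
Centre of pressure: y_p = y_c + I_c/(y_c·A) = 3.1 + 4.63968/(3.1 × 6.444) = 3.1 + 0.232258 = 3.33226 m along the plane.
Vertically, h_p = y_p·sinθ = 3.33226 × 0.947210 = 3.15635 m.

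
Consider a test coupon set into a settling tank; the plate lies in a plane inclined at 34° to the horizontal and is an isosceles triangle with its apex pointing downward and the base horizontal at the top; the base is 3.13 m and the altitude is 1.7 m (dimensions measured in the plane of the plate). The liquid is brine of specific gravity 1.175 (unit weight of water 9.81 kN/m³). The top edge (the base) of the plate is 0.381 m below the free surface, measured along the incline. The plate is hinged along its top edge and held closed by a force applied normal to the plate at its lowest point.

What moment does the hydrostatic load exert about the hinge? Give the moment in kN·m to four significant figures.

γ = 1.175 × 9.81 = 11.52675 kN/m³.
Let θ = 34° be the plate's angle to the horizontal; measure y along the incline from where the plane meets the free surface. Vertical depth h = y·sinθ with sinθ = 0.559193.
With the apex down, the centroid sits h/3 = 1.7/3 = 0.566667 m below the base (the top edge), so y_c = 0.381 + 0.566667 = 0.947667 m and h_c = 0.947667 × 0.559193 = 0.529929 m.
A = ½ × 3.13 × 1.7 = 2.6605 m².
Resultant F = γ·h_c·A = 11.52675 × 0.529929 × 2.6605 = 16.2513 kN.
I_c = b·h³/36 = 3.13 × 1.7³/36 = 0.427158 m⁴.
Centre of pressure: y_p = y_c + I_c/(y_c·A) = 0.947667 + 0.427158/(0.947667 × 2.6605) = 0.947667 + 0.169422 = 1.11709 m along the plane.
The resultant acts 0.566667 + 0.169422 = 0.736089 m (along the plate) below the hinge at the top edge, so the moment about the hinge is M = F × 0.736089 = 16.2513 × 0.736089 = 11.9624 kN·m.

M ≈ 11.96 kN·m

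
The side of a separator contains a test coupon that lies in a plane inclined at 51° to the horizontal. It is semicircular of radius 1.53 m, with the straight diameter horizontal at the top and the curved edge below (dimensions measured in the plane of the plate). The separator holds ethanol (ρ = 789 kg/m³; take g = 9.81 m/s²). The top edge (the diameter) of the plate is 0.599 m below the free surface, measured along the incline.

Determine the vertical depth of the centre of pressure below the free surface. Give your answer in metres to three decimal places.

γ = ρg = 789 × 9.81 / 1000 = 7.74009 kN/m³.
Let θ = 51° be the plate's angle to the horizontal; measure y along the incline from where the plane meets the free surface. Vertical depth h = y·sinθ with sinθ = 0.777146.
The centroid of a semicircle lies 4r/(3π) = 0.649352 m from the diameter, here below the top edge, so y_c = 0.599 + 0.649352 = 1.24835 m and h_c = 1.24835 × 0.777146 = 0.97015 m.
A = πr²/2 = π × 1.53²/2 = 3.67708 m².
Resultant F = γ·h_c·A = 7.74009 × 0.97015 × 3.67708 = 27.6114 kN.
I_c = (π/8 − 8/(9π))·r⁴ = 0.109757 × 1.53⁴ = 0.601448 m⁴.
Centre of pressure: y_p = y_c + I_c/(y_c·A) = 1.24835 + 0.601448/(1.24835 × 3.67708) = 1.24835 + 0.131026 = 1.37938 m along the plane.
Vertically, h_p = y_p·sinθ = 1.37938 × 0.777146 = 1.07198 m.

h_p = 1.072 m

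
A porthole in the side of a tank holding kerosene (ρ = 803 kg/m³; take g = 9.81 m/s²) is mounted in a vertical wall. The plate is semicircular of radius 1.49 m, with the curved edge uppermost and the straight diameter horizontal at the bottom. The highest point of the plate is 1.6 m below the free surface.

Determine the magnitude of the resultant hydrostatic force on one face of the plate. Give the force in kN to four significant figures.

γ = ρg = 803 × 9.81 / 1000 = 7.87743 kN/m³.
The centroid lies 4r/(3π) = 0.632376 m above the diameter, so r − 4r/(3π) = 1.49 − 0.632376 = 0.857624 m below the topmost point, so the centroid depth is h_c = 1.6 + 0.857624 = 2.45762 m.
A = πr²/2 = π × 1.49²/2 = 3.48732 m².
Resultant F = γ·h_c·A = 7.87743 × 2.45762 × 3.48732 = 67.5136 kN.

F ≈ 67.51 kN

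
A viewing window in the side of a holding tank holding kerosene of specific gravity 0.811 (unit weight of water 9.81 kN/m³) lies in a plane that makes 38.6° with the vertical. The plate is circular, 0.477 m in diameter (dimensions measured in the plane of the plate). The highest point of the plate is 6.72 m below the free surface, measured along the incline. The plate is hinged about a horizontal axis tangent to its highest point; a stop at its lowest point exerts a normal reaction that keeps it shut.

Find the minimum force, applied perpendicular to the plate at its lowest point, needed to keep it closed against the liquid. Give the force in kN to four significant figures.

γ = 0.811 × 9.81 = 7.95591 kN/m³.
The plate makes 38.6° with the vertical, i.e. θ = 90° − 38.6° = 51.4° to the horizontal. Measuring y along the incline from the free-surface line, vertical depth h = y·sinθ with sinθ = 0.781520.
The centroid is at the centre, 0.2385 m below the top of the plate, so y_c = 6.72 + 0.2385 = 6.9585 m and h_c = 6.9585 × 0.781520 = 5.43821 m.
A = π(0.2385)² = 0.178701 m².
Resultant F = γ·h_c·A = 7.95591 × 5.43821 × 0.178701 = 7.73166 kN.
I_c = πr⁴/4 = π × 0.2385⁴/4 = 0.00254123 m⁴.
Centre of pressure: y_p = y_c + I_c/(y_c·A) = 6.9585 + 0.00254123/(6.9585 × 0.178701) = 6.9585 + 0.00204363 = 6.96054 m along the plane.
The resultant acts 0.2385 + 0.00204363 = 0.240544 m (along the plate) below the hinge at the top edge, so the moment about the hinge is M = F × 0.240544 = 7.73166 × 0.240544 = 1.8598 kN·m.
A normal force at the bottom, 0.477 m from the hinge, must supply this moment: P = 1.8598/0.477 = 3.89895 kN.

P ≈ 3.899 kN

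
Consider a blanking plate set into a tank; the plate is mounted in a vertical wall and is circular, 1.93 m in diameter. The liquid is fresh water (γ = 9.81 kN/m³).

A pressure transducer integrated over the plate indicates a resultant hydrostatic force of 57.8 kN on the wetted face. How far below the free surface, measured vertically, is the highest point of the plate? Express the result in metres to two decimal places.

d_top ≈ 1.05 m

γ = 9.81 kN/m³.
A = π(0.965)² = 2.92553 m².
From F = γ·h_c·A, the centroid depth is h_c = 57.8/(9.81 × 2.92553) = 2.01398 m.
The centroid is at the centre, 0.965 m below the top of the plate, so the highest point sits at h_top = 2.01398 − 0.965 = 1.04898 m below the surface.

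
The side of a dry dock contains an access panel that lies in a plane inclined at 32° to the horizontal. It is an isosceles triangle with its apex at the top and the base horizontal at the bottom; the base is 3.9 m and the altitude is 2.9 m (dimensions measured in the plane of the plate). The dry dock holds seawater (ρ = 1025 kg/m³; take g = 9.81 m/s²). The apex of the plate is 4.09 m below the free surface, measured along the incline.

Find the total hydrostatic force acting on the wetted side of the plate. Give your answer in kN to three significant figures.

γ = ρg = 1025 × 9.81 / 1000 = 10.05525 kN/m³.
Let θ = 32° be the plate's angle to the horizontal; measure y along the incline from where the plane meets the free surface. Vertical depth h = y·sinθ with sinθ = 0.529919.
With the apex up, the centroid sits 2h/3 = 2 × 2.9/3 = 1.93333 m below the apex, so y_c = 4.09 + 1.93333 = 6.02333 m and h_c = 6.02333 × 0.529919 = 3.19188 m.
A = ½ × 3.9 × 2.9 = 5.655 m².
Resultant F = γ·h_c·A = 10.05525 × 3.19188 × 5.655 = 181.498 kN.

F ≈ 181 kN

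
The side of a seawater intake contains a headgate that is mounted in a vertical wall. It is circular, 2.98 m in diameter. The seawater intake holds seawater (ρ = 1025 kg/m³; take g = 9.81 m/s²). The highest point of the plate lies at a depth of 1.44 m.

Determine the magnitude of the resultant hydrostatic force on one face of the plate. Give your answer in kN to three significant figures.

F ≈ 205 kN

γ = ρg = 1025 × 9.81 / 1000 = 10.05525 kN/m³.
The centroid is at the centre, 1.49 m below the top of the plate, so the centroid depth is h_c = 1.44 + 1.49 = 2.93 m.
A = π(1.49)² = 6.97465 m².
Resultant F = γ·h_c·A = 10.05525 × 2.93 × 6.97465 = 205.486 kN.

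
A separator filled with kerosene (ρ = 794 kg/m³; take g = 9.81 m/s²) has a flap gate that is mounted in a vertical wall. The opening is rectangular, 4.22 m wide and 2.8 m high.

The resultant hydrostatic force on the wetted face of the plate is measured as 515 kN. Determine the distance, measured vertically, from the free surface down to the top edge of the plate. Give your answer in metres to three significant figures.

d_top ≈ 4.20 m

γ = ρg = 794 × 9.81 / 1000 = 7.78914 kN/m³.
A = 4.22 × 2.8 = 11.816 m².
From F = γ·h_c·A, the centroid depth is h_c = 515/(7.78914 × 11.816) = 5.59561 m.
The centroid lies 2.8/2 = 1.4 m below the top edge, so the top edge sits at h_top = 5.59561 − 1.4 = 4.19561 m below the surface.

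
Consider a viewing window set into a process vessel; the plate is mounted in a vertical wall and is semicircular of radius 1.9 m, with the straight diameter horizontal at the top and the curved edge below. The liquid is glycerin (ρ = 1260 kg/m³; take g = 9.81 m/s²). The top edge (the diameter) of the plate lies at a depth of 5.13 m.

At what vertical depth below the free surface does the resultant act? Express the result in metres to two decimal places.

γ = ρg = 1260 × 9.81 / 1000 = 12.3606 kN/m³.
The centroid of a semicircle lies 4r/(3π) = 0.806385 m from the diameter, here below the top edge, so the centroid depth is h_c = 5.13 + 0.806385 = 5.93638 m.
A = πr²/2 = π × 1.9²/2 = 5.67057 m².
Resultant F = γ·h_c·A = 12.3606 × 5.93638 × 5.67057 = 416.091 kN.
I_c = (π/8 − 8/(9π))·r⁴ = 0.109757 × 1.9⁴ = 1.43036 m⁴.
Centre of pressure: y_p = y_c + I_c/(y_c·A) = 5.93638 + 1.43036/(5.93638 × 5.67057) = 5.93638 + 0.042491 = 5.97887 m along the plane.

h_p = 5.98 m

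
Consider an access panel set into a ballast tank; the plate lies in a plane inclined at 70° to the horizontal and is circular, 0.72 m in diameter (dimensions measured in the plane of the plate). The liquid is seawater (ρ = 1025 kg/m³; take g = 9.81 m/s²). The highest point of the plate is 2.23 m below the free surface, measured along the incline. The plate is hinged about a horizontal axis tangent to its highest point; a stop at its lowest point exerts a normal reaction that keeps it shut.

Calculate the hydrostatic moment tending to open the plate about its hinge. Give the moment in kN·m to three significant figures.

M ≈ 3.71 kN·m

γ = ρg = 1025 × 9.81 / 1000 = 10.05525 kN/m³.
Let θ = 70° be the plate's angle to the horizontal; measure y along the incline from where the plane meets the free surface. Vertical depth h = y·sinθ with sinθ = 0.939693.
The centroid is at the centre, 0.36 m below the top of the plate, so y_c = 2.23 + 0.36 = 2.59 m and h_c = 2.59 × 0.939693 = 2.4338 m.
A = π(0.36)² = 0.40715 m².
Resultant F = γ·h_c·A = 10.05525 × 2.4338 × 0.40715 = 9.96397 kN.
I_c = πr⁴/4 = π × 0.36⁴/4 = 0.0131917 m⁴.
Centre of pressure: y_p = y_c + I_c/(y_c·A) = 2.59 + 0.0131917/(2.59 × 0.40715) = 2.59 + 0.0125097 = 2.60251 m along the plane.
The resultant acts 0.36 + 0.0125097 = 0.37251 m (along the plate) below the hinge at the top edge, so the moment about the hinge is M = F × 0.37251 = 9.96397 × 0.37251 = 3.71168 kN·m.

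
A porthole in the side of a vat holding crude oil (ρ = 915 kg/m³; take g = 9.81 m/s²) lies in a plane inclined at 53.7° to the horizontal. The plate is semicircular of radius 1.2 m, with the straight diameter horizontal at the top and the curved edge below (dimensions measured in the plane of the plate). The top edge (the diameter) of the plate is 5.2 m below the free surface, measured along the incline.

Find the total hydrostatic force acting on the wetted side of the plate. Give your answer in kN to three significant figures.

F ≈ 93.4 kN

γ = ρg = 915 × 9.81 / 1000 = 8.97615 kN/m³.
Let θ = 53.7° be the plate's angle to the horizontal; measure y along the incline from where the plane meets the free surface. Vertical depth h = y·sinθ with sinθ = 0.805928.
The centroid of a semicircle lies 4r/(3π) = 0.509296 m from the diameter, here below the top edge, so y_c = 5.2 + 0.509296 = 5.7093 m and h_c = 5.7093 × 0.805928 = 4.60128 m.
A = πr²/2 = π × 1.2²/2 = 2.26195 m².
Resultant F = γ·h_c·A = 8.97615 × 4.60128 × 2.26195 = 93.4226 kN.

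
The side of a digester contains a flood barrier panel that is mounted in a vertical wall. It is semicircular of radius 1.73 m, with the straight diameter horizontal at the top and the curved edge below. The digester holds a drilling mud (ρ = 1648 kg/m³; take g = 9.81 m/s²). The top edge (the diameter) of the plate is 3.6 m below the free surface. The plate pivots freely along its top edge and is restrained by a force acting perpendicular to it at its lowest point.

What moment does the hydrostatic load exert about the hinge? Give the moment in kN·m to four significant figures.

γ = ρg = 1648 × 9.81 / 1000 = 16.16688 kN/m³.
The centroid of a semicircle lies 4r/(3π) = 0.734235 m from the diameter, here below the top edge, so the centroid depth is h_c = 3.6 + 0.734235 = 4.33423 m.
A = πr²/2 = π × 1.73²/2 = 4.70124 m².
Resultant F = γ·h_c·A = 16.16688 × 4.33423 × 4.70124 = 329.42 kN.
I_c = (π/8 − 8/(9π))·r⁴ = 0.109757 × 1.73⁴ = 0.983143 m⁴.
Centre of pressure: y_p = y_c + I_c/(y_c·A) = 4.33423 + 0.983143/(4.33423 × 4.70124) = 4.33423 + 0.0482494 = 4.38248 m along the plane.
The resultant acts 0.734235 + 0.0482494 = 0.782484 m (along the plate) below the hinge at the top edge, so the moment about the hinge is M = F × 0.782484 = 329.42 × 0.782484 = 257.766 kN·m.

M ≈ 257.8 kN·m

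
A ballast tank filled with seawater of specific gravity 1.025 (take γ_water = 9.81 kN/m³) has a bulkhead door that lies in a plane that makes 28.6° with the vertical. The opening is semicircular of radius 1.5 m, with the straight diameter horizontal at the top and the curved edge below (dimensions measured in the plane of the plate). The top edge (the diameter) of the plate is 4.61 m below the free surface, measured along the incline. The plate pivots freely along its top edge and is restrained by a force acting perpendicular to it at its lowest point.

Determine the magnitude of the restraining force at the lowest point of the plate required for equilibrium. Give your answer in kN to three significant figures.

γ = 1.025 × 9.81 = 10.05525 kN/m³.
The plate makes 28.6° with the vertical, i.e. θ = 90° − 28.6° = 61.4° to the horizontal. Measuring y along the incline from the free-surface line, vertical depth h = y·sinθ with sinθ = 0.877983.
The centroid of a semicircle lies 4r/(3π) = 0.63662 m from the diameter, here below the top edge, so y_c = 4.61 + 0.63662 = 5.24662 m and h_c = 5.24662 × 0.877983 = 4.60644 m.
A = πr²/2 = π × 1.5²/2 = 3.53429 m².
Resultant F = γ·h_c·A = 10.05525 × 4.60644 × 3.53429 = 163.704 kN.
I_c = (π/8 − 8/(9π))·r⁴ = 0.109757 × 1.5⁴ = 0.555645 m⁴.
Centre of pressure: y_p = y_c + I_c/(y_c·A) = 5.24662 + 0.555645/(5.24662 × 3.53429) = 5.24662 + 0.0299651 = 5.27659 m along the plane.
The resultant acts 0.63662 + 0.0299651 = 0.666585 m (along the plate) below the hinge at the top edge, so the moment about the hinge is M = F × 0.666585 = 163.704 × 0.666585 = 109.123 kN·m.
A normal force at the bottom, 1.5 m from the hinge, must supply this moment: P = 109.123/1.5 = 72.7487 kN.

P ≈ 72.7 kN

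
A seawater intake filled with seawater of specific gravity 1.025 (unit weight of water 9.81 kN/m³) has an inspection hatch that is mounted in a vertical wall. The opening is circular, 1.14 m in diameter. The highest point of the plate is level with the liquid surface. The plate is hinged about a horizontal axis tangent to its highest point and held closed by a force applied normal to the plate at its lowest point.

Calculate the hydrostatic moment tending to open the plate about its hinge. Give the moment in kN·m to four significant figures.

γ = 1.025 × 9.81 = 10.05525 kN/m³.
The centroid is at the centre, 0.57 m below the top of the plate, so the centroid depth is h_c = 0.57 m.
A = π(0.57)² = 1.0207 m².
Resultant F = γ·h_c·A = 10.05525 × 0.57 × 1.0207 = 5.85013 kN.
I_c = πr⁴/4 = π × 0.57⁴/4 = 0.0829066 m⁴.
Centre of pressure: y_p = y_c + I_c/(y_c·A) = 0.57 + 0.0829066/(0.57 × 1.0207) = 0.57 + 0.1425 = 0.7125 m along the plane.
The resultant acts 0.57 + 0.1425 = 0.7125 m (along the plate) below the hinge at the top edge, so the moment about the hinge is M = F × 0.7125 = 5.85013 × 0.7125 = 4.16822 kN·m.

M ≈ 4.168 kN·m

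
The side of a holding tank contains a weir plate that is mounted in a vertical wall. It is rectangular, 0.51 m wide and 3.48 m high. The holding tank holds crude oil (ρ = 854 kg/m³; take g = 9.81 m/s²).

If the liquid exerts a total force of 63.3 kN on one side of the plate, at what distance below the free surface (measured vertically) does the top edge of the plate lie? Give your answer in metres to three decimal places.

d_top ≈ 2.517 m

γ = ρg = 854 × 9.81 / 1000 = 8.37774 kN/m³.
A = 0.51 × 3.48 = 1.7748 m².
From F = γ·h_c·A, the centroid depth is h_c = 63.3/(8.37774 × 1.7748) = 4.25723 m.
The centroid lies 3.48/2 = 1.74 m below the top edge, so the top edge sits at h_top = 4.25723 − 1.74 = 2.51723 m below the surface.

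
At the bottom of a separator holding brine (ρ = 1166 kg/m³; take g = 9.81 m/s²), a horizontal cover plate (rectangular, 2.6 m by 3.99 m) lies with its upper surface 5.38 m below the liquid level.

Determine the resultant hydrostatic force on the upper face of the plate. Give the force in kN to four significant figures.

γ = ρg = 1166 × 9.81 / 1000 = 11.43846 kN/m³.
The plate is horizontal, so pressure is uniform at p = γ·h = 11.43846 × 5.38 = 61.5389 kN/m².
A = 2.6 × 3.99 = 10.374 m².
F = p·A = 61.5389 × 10.374 = 638.405 kN.

F ≈ 638.4 kN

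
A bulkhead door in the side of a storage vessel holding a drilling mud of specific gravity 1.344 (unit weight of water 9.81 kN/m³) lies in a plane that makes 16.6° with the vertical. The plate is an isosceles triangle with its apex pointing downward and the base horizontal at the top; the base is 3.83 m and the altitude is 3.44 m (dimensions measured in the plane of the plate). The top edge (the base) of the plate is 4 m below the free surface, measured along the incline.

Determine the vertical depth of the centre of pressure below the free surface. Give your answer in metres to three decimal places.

h_p = 5.055 m

γ = 1.344 × 9.81 = 13.18464 kN/m³.
The plate makes 16.6° with the vertical, i.e. θ = 90° − 16.6° = 73.4° to the horizontal. Measuring y along the incline from the free-surface line, vertical depth h = y·sinθ with sinθ = 0.958323.
With the apex down, the centroid sits h/3 = 3.44/3 = 1.14667 m below the base (the top edge), so y_c = 4 + 1.14667 = 5.14667 m and h_c = 5.14667 × 0.958323 = 4.93217 m.
A = ½ × 3.83 × 3.44 = 6.5876 m².
Resultant F = γ·h_c·A = 13.18464 × 4.93217 × 6.5876 = 428.384 kN.
I_c = b·h³/36 = 3.83 × 3.44³/36 = 4.33083 m⁴.
Centre of pressure: y_p = y_c + I_c/(y_c·A) = 5.14667 + 4.33083/(5.14667 × 6.5876) = 5.14667 + 0.127737 = 5.27441 m along the plane.
Vertically, h_p = y_p·sinθ = 5.27441 × 0.958323 = 5.05459 m.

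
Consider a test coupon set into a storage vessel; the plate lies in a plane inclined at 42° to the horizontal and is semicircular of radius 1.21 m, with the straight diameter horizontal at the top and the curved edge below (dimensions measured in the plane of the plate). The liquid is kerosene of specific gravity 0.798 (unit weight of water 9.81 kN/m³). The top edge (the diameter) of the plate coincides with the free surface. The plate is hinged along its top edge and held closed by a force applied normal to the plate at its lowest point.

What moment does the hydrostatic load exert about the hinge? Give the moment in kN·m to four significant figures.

M ≈ 4.409 kN·m

γ = 0.798 × 9.81 = 7.82838 kN/m³.
Let θ = 42° be the plate's angle to the horizontal; measure y along the incline from where the plane meets the free surface. Vertical depth h = y·sinθ with sinθ = 0.669131.
The centroid of a semicircle lies 4r/(3π) = 0.51354 m from the diameter, here below the top edge, so y_c = 0.51354 m and h_c = 0.51354 × 0.669131 = 0.343626 m.
A = πr²/2 = π × 1.21²/2 = 2.2998 m².
Resultant F = γ·h_c·A = 7.82838 × 0.343626 × 2.2998 = 6.18654 kN.
I_c = (π/8 − 8/(9π))·r⁴ = 0.109757 × 1.21⁴ = 0.235274 m⁴.
Centre of pressure: y_p = y_c + I_c/(y_c·A) = 0.51354 + 0.235274/(0.51354 × 2.2998) = 0.51354 + 0.199209 = 0.712749 m along the plane.
The resultant acts 0.51354 + 0.199209 = 0.712749 m (along the plate) below the hinge at the top edge, so the moment about the hinge is M = F × 0.712749 = 6.18654 × 0.712749 = 4.40945 kN·m.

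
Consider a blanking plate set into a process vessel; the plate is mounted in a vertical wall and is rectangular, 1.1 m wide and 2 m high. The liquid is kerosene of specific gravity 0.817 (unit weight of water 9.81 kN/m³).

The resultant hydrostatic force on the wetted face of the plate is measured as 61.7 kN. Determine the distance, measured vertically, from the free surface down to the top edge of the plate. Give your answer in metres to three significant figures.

d_top ≈ 2.50 m

γ = 0.817 × 9.81 = 8.01477 kN/m³.
A = 1.1 × 2 = 2.2 m².
From F = γ·h_c·A, the centroid depth is h_c = 61.7/(8.01477 × 2.2) = 3.49922 m.
The centroid lies 2/2 = 1 m below the top edge, so the top edge sits at h_top = 3.49922 − 1 = 2.49922 m below the surface.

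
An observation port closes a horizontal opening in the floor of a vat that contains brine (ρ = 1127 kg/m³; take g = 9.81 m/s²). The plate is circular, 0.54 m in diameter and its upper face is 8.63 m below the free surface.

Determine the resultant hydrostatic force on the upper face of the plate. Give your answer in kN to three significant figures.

F ≈ 21.9 kN

γ = ρg = 1127 × 9.81 / 1000 = 11.05587 kN/m³.
The plate is horizontal, so pressure is uniform at p = γ·h = 11.05587 × 8.63 = 95.4122 kN/m².
A = π(0.27)² = 0.229022 m².
F = p·A = 95.4122 × 0.229022 = 21.8515 kN.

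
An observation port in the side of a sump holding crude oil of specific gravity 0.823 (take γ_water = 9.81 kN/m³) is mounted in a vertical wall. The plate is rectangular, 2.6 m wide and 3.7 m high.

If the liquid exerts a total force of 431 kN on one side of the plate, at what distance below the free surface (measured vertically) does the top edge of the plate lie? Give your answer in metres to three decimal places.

d_top ≈ 3.699 m

γ = 0.823 × 9.81 = 8.07363 kN/m³.
A = 2.6 × 3.7 = 9.62 m².
From F = γ·h_c·A, the centroid depth is h_c = 431/(8.07363 × 9.62) = 5.54924 m.
The centroid lies 3.7/2 = 1.85 m below the top edge, so the top edge sits at h_top = 5.54924 − 1.85 = 3.69924 m below the surface.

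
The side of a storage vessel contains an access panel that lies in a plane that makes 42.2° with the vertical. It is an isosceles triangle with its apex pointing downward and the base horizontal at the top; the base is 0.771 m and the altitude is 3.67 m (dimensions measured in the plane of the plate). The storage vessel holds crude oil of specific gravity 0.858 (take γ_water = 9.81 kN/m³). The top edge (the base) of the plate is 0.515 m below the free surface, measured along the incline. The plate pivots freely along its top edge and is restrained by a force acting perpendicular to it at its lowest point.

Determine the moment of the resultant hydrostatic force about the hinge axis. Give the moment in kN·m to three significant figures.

γ = 0.858 × 9.81 = 8.41698 kN/m³.
The plate makes 42.2° with the vertical, i.e. θ = 90° − 42.2° = 47.8° to the horizontal. Measuring y along the incline from the free-surface line, vertical depth h = y·sinθ with sinθ = 0.740805.
With the apex down, the centroid sits h/3 = 3.67/3 = 1.22333 m below the base (the top edge), so y_c = 0.515 + 1.22333 = 1.73833 m and h_c = 1.73833 × 0.740805 = 1.28776 m.
A = ½ × 0.771 × 3.67 = 1.41478 m².
Resultant F = γ·h_c·A = 8.41698 × 1.28776 × 1.41478 = 15.3349 kN.
I_c = b·h³/36 = 0.771 × 3.67³/36 = 1.05864 m⁴.
Centre of pressure: y_p = y_c + I_c/(y_c·A) = 1.73833 + 1.05864/(1.73833 × 1.41478) = 1.73833 + 0.430454 = 2.16878 m along the plane.
The resultant acts 1.22333 + 0.430454 = 1.65378 m (along the plate) below the hinge at the top edge, so the moment about the hinge is M = F × 1.65378 = 15.3349 × 1.65378 = 25.3606 kN·m.

M ≈ 25.4 kN·m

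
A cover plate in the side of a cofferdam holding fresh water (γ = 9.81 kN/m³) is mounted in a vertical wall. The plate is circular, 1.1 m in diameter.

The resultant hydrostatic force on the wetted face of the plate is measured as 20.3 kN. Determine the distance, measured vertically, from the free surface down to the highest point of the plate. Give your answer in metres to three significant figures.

d_top ≈ 1.63 m

γ = 9.81 kN/m³.
A = π(0.55)² = 0.950332 m².
From F = γ·h_c·A, the centroid depth is h_c = 20.3/(9.81 × 0.950332) = 2.17747 m.
The centroid is at the centre, 0.55 m below the top of the plate, so the highest point sits at h_top = 2.17747 − 0.55 = 1.62747 m below the surface.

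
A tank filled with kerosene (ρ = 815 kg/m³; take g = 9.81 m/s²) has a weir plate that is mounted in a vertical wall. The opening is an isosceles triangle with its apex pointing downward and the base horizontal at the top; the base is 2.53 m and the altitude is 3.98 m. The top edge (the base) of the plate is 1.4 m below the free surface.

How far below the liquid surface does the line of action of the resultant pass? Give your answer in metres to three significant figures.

γ = ρg = 815 × 9.81 / 1000 = 7.99515 kN/m³.
With the apex down, the centroid sits h/3 = 3.98/3 = 1.32667 m below the base (the top edge), so the centroid depth is h_c = 1.4 + 1.32667 = 2.72667 m.
A = ½ × 2.53 × 3.98 = 5.0347 m².
Resultant F = γ·h_c·A = 7.99515 × 2.72667 × 5.0347 = 109.757 kN.
I_c = b·h³/36 = 2.53 × 3.98³/36 = 4.43065 m⁴.
Centre of pressure: y_p = y_c + I_c/(y_c·A) = 2.72667 + 4.43065/(2.72667 × 5.0347) = 2.72667 + 0.322746 = 3.04942 m along the plane.

h_p = 3.05 m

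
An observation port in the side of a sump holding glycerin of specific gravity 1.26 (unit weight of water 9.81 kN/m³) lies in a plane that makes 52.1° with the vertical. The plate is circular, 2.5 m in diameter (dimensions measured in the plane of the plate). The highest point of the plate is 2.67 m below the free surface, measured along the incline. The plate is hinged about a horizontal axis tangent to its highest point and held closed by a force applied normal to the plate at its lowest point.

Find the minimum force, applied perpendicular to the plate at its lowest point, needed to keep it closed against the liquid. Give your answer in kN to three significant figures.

P ≈ 78.9 kN

γ = 1.26 × 9.81 = 12.3606 kN/m³.
The plate makes 52.1° with the vertical, i.e. θ = 90° − 52.1° = 37.9° to the horizontal. Measuring y along the incline from the free-surface line, vertical depth h = y·sinθ with sinθ = 0.614285.
The centroid is at the centre, 1.25 m below the top of the plate, so y_c = 2.67 + 1.25 = 3.92 m and h_c = 3.92 × 0.614285 = 2.408 m.
A = π(1.25)² = 4.90874 m².
Resultant F = γ·h_c·A = 12.3606 × 2.408 × 4.90874 = 146.105 kN.
I_c = πr⁴/4 = π × 1.25⁴/4 = 1.91748 m⁴.
Centre of pressure: y_p = y_c + I_c/(y_c·A) = 3.92 + 1.91748/(3.92 × 4.90874) = 3.92 + 0.0996494 = 4.01965 m along the plane.
The resultant acts 1.25 + 0.0996494 = 1.34965 m (along the plate) below the hinge at the top edge, so the moment about the hinge is M = F × 1.34965 = 146.105 × 1.34965 = 197.191 kN·m.
A normal force at the bottom, 2.5 m from the hinge, must supply this moment: P = 197.191/2.5 = 78.8764 kN.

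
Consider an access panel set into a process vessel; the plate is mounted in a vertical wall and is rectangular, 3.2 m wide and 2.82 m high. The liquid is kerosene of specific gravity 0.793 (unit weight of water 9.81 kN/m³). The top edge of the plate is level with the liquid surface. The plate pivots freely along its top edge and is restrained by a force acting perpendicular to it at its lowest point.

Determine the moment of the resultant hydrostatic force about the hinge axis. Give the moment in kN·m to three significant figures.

γ = 0.793 × 9.81 = 7.77933 kN/m³.
The centroid lies 2.82/2 = 1.41 m below the top edge, so the centroid depth is h_c = 1.41 m.
A = 3.2 × 2.82 = 9.024 m².
Resultant F = γ·h_c·A = 7.77933 × 1.41 × 9.024 = 98.983 kN.
I_c = b·h³/12 = 3.2 × 2.82³/12 = 5.9802 m⁴.
Centre of pressure: y_p = y_c + I_c/(y_c·A) = 1.41 + 5.9802/(1.41 × 9.024) = 1.41 + 0.47 = 1.88 m along the plane.
The resultant acts 1.41 + 0.47 = 1.88 m (along the plate) below the hinge at the top edge, so the moment about the hinge is M = F × 1.88 = 98.983 × 1.88 = 186.088 kN·m.

M ≈ 186 kN·m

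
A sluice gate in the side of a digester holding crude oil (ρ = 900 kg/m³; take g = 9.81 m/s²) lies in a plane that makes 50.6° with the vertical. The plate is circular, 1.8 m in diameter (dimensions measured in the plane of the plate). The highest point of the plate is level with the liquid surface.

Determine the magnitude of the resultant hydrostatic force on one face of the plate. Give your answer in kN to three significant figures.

F ≈ 12.8 kN

γ = ρg = 900 × 9.81 / 1000 = 8.829 kN/m³.
The plate makes 50.6° with the vertical, i.e. θ = 90° − 50.6° = 39.4° to the horizontal. Measuring y along the incline from the free-surface line, vertical depth h = y·sinθ with sinθ = 0.634731.
The centroid is at the centre, 0.9 m below the top of the plate, so y_c = 0.9 m and h_c = 0.9 × 0.634731 = 0.571258 m.
A = π(0.9)² = 2.54469 m².
Resultant F = γ·h_c·A = 8.829 × 0.571258 × 2.54469 = 12.8345 kN.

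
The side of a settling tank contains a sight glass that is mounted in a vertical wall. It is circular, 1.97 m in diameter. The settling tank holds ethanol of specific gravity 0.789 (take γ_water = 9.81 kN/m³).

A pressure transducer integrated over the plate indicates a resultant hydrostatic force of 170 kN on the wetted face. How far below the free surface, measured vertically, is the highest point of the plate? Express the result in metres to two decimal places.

γ = 0.789 × 9.81 = 7.74009 kN/m³.
A = π(0.985)² = 3.04805 m².
From F = γ·h_c·A, the centroid depth is h_c = 170/(7.74009 × 3.04805) = 7.20578 m.
The centroid is at the centre, 0.985 m below the top of the plate, so the highest point sits at h_top = 7.20578 − 0.985 = 6.22078 m below the surface.

d_top ≈ 6.22 m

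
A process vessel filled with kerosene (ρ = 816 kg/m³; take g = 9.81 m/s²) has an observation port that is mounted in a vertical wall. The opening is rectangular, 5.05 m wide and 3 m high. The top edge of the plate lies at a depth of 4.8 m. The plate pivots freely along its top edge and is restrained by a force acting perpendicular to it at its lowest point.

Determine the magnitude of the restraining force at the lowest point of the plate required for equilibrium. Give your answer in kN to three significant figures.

P ≈ 412 kN

γ = ρg = 816 × 9.81 / 1000 = 8.00496 kN/m³.
The centroid lies 3/2 = 1.5 m below the top edge, so the centroid depth is h_c = 4.8 + 1.5 = 6.3 m.
A = 5.05 × 3 = 15.15 m².
Resultant F = γ·h_c·A = 8.00496 × 6.3 × 15.15 = 764.033 kN.
I_c = b·h³/12 = 5.05 × 3³/12 = 11.3625 m⁴.
Centre of pressure: y_p = y_c + I_c/(y_c·A) = 6.3 + 11.3625/(6.3 × 15.15) = 6.3 + 0.119048 = 6.41905 m along the plane.
The resultant acts 1.5 + 0.119048 = 1.61905 m (along the plate) below the hinge at the top edge, so the moment about the hinge is M = F × 1.61905 = 764.033 × 1.61905 = 1237.01 kN·m.
A normal force at the bottom, 3 m from the hinge, must supply this moment: P = 1237.01/3 = 412.337 kN.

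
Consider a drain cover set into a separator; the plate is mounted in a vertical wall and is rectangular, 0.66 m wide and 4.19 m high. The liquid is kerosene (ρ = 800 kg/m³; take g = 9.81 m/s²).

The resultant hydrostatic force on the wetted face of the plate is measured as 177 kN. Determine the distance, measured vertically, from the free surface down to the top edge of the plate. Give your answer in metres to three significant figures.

γ = ρg = 800 × 9.81 / 1000 = 7.848 kN/m³.
A = 0.66 × 4.19 = 2.7654 m².
From F = γ·h_c·A, the centroid depth is h_c = 177/(7.848 × 2.7654) = 8.15561 m.
The centroid lies 4.19/2 = 2.095 m below the top edge, so the top edge sits at h_top = 8.15561 − 2.095 = 6.06061 m below the surface.

d_top ≈ 6.06 m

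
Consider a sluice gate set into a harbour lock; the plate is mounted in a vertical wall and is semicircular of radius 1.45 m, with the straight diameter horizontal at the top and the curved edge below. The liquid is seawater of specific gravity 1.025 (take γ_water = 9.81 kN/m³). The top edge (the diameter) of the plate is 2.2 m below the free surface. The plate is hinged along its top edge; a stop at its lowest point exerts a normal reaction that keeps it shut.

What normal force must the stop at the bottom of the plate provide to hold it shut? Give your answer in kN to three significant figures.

γ = 1.025 × 9.81 = 10.05525 kN/m³.
The centroid of a semicircle lies 4r/(3π) = 0.615399 m from the diameter, here below the top edge, so the centroid depth is h_c = 2.2 + 0.615399 = 2.8154 m.
A = πr²/2 = π × 1.45²/2 = 3.3026 m².
Resultant F = γ·h_c·A = 10.05525 × 2.8154 × 3.3026 = 93.4951 kN.
I_c = (π/8 − 8/(9π))·r⁴ = 0.109757 × 1.45⁴ = 0.485182 m⁴.
Centre of pressure: y_p = y_c + I_c/(y_c·A) = 2.8154 + 0.485182/(2.8154 × 3.3026) = 2.8154 + 0.0521805 = 2.86758 m along the plane.
The resultant acts 0.615399 + 0.0521805 = 0.667579 m (along the plate) below the hinge at the top edge, so the moment about the hinge is M = F × 0.667579 = 93.4951 × 0.667579 = 62.4154 kN·m.
A normal force at the bottom, 1.45 m from the hinge, must supply this moment: P = 62.4154/1.45 = 43.0451 kN.

P ≈ 43.0 kN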